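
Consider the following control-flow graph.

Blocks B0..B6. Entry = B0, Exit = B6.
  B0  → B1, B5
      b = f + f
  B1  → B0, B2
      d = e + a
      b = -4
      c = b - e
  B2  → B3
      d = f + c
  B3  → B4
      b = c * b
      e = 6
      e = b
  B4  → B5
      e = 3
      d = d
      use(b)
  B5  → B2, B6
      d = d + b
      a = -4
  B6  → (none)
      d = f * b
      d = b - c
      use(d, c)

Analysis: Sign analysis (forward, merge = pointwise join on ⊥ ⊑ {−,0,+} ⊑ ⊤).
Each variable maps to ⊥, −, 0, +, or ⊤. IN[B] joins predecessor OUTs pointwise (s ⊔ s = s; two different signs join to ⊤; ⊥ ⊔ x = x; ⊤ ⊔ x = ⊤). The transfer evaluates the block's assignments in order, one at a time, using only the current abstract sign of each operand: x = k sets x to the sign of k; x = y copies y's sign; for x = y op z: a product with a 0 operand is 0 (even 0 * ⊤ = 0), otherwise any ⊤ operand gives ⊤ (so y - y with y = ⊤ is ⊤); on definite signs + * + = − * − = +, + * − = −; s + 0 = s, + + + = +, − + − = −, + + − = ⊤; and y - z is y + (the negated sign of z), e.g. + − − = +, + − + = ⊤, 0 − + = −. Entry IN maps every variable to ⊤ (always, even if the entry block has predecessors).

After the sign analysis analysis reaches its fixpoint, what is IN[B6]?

Answer: {a: -, b: ⊤, c: ⊤, d: ⊤, e: ⊤, f: ⊤}

Derivation:
Converged values:
  B0: | IN=(all ⊤) | OUT=(all ⊤)
  B1: | IN=(all ⊤) | OUT={b:-; rest ⊤}
  B2: | IN=(all ⊤) | OUT=(all ⊤)
  B3: | IN=(all ⊤) | OUT=(all ⊤)
  B4: | IN=(all ⊤) | OUT={e:+; rest ⊤}
  B5: | IN=(all ⊤) | OUT={a:-; rest ⊤}
  B6: | IN={a:-; rest ⊤} | OUT={a:-; rest ⊤}

Merge at B6: IN[B6] = OUT[B5] = {a: -, b: ⊤, c: ⊤, d: ⊤, e: ⊤, f: ⊤}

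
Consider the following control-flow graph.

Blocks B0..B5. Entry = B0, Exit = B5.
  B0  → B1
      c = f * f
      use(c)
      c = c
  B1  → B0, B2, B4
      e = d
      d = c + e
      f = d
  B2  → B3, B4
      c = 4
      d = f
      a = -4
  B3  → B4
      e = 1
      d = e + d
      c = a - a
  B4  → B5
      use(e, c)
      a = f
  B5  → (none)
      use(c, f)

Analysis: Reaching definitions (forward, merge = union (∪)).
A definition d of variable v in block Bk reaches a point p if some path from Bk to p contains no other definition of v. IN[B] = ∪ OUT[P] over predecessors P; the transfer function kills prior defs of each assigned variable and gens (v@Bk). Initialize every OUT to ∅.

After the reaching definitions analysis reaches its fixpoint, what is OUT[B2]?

Answer: {a@B2, c@B2, d@B2, e@B1, f@B1}

Working:
Converged values:
  B0: | IN={c@B0, d@B1, e@B1, f@B1} | OUT={c@B0, d@B1, e@B1, f@B1}
  B1: | IN={c@B0, d@B1, e@B1, f@B1} | OUT={c@B0, d@B1, e@B1, f@B1}
  B2: | IN={c@B0, d@B1, e@B1, f@B1} | OUT={a@B2, c@B2, d@B2, e@B1, f@B1}
  B3: | IN={a@B2, c@B2, d@B2, e@B1, f@B1} | OUT={a@B2, c@B3, d@B3, e@B3, f@B1}
  B4: | IN={a@B2, c@B0, c@B2, c@B3, d@B1, d@B2, d@B3, e@B1, e@B3, f@B1} | OUT={a@B4, c@B0, c@B2, c@B3, d@B1, d@B2, d@B3, e@B1, e@B3, f@B1}
  B5: | IN={a@B4, c@B0, c@B2, c@B3, d@B1, d@B2, d@B3, e@B1, e@B3, f@B1} | OUT={a@B4, c@B0, c@B2, c@B3, d@B1, d@B2, d@B3, e@B1, e@B3, f@B1}

Merge at B2: IN[B2] = OUT[B1] = {c@B0, d@B1, e@B1, f@B1}
Applying B2's transfer function to that IN value gives OUT[B2] (row B2 above).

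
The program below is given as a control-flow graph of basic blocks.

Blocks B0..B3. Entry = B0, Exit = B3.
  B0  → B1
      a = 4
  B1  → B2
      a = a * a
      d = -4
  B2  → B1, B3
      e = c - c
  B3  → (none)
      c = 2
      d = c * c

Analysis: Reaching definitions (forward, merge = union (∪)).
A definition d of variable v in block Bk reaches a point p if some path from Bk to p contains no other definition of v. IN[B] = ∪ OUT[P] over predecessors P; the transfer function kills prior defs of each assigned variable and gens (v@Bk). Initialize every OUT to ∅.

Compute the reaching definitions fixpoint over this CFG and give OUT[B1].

Fixpoint table:
  B0:  IN={}  OUT={a@B0}
  B1:  IN={a@B0, a@B1, d@B1, e@B2}  OUT={a@B1, d@B1, e@B2}
  B2:  IN={a@B1, d@B1, e@B2}  OUT={a@B1, d@B1, e@B2}
  B3:  IN={a@B1, d@B1, e@B2}  OUT={a@B1, c@B3, d@B3, e@B2}

Merge at B1: IN[B1] = OUT[B0] ⊔ OUT[B2] = {a@B0, a@B1, d@B1, e@B2}
Applying B1's transfer function to that IN value gives OUT[B1] (row B1 above).

Answer: {a@B1, d@B1, e@B2}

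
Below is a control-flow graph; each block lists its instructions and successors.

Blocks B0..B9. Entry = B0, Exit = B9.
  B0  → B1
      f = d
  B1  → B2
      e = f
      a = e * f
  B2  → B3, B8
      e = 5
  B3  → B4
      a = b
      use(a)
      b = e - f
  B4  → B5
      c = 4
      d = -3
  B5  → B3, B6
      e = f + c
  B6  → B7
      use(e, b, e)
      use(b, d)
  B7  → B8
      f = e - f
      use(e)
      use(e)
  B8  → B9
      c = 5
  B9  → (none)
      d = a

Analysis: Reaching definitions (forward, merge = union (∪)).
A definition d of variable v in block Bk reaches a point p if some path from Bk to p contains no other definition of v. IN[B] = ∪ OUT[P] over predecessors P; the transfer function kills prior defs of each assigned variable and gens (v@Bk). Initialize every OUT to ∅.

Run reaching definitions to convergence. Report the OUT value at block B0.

Answer: {f@B0}

Trace:
Fixpoint table:
  B0:  IN={}  OUT={f@B0}
  B1:  IN={f@B0}  OUT={a@B1, e@B1, f@B0}
  B2:  IN={a@B1, e@B1, f@B0}  OUT={a@B1, e@B2, f@B0}
  B3:  IN={a@B1, a@B3, b@B3, c@B4, d@B4, e@B2, e@B5, f@B0}  OUT={a@B3, b@B3, c@B4, d@B4, e@B2, e@B5, f@B0}
  B4:  IN={a@B3, b@B3, c@B4, d@B4, e@B2, e@B5, f@B0}  OUT={a@B3, b@B3, c@B4, d@B4, e@B2, e@B5, f@B0}
  B5:  IN={a@B3, b@B3, c@B4, d@B4, e@B2, e@B5, f@B0}  OUT={a@B3, b@B3, c@B4, d@B4, e@B5, f@B0}
  B6:  IN={a@B3, b@B3, c@B4, d@B4, e@B5, f@B0}  OUT={a@B3, b@B3, c@B4, d@B4, e@B5, f@B0}
  B7:  IN={a@B3, b@B3, c@B4, d@B4, e@B5, f@B0}  OUT={a@B3, b@B3, c@B4, d@B4, e@B5, f@B7}
  B8:  IN={a@B1, a@B3, b@B3, c@B4, d@B4, e@B2, e@B5, f@B0, f@B7}  OUT={a@B1, a@B3, b@B3, c@B8, d@B4, e@B2, e@B5, f@B0, f@B7}
  B9:  IN={a@B1, a@B3, b@B3, c@B8, d@B4, e@B2, e@B5, f@B0, f@B7}  OUT={a@B1, a@B3, b@B3, c@B8, d@B9, e@B2, e@B5, f@B0, f@B7}

B0 is the boundary node: IN[B0] = {}
Applying B0's transfer function to that IN value gives OUT[B0] (row B0 above).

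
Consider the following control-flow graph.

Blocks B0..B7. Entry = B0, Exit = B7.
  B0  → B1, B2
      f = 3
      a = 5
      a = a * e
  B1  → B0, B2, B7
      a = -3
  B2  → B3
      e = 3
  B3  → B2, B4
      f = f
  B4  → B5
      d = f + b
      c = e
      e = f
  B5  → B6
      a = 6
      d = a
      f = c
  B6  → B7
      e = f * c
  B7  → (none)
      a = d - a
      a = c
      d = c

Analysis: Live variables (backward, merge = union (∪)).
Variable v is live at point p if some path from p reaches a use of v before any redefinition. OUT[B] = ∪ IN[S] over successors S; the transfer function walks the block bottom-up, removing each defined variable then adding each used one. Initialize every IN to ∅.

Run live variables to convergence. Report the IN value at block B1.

Converged values:
  B0:  IN={b, c, d, e}  OUT={b, c, d, e, f}
  B1:  IN={b, c, d, e, f}  OUT={a, b, c, d, e, f}
  B2:  IN={b, f}  OUT={b, e, f}
  B3:  IN={b, e, f}  OUT={b, e, f}
  B4:  IN={b, e, f}  OUT={c}
  B5:  IN={c}  OUT={a, c, d, f}
  B6:  IN={a, c, d, f}  OUT={a, c, d}
  B7:  IN={a, c, d}  OUT={}

Merge at B1: OUT[B1] = IN[B0] ⊔ IN[B2] ⊔ IN[B7] = {a, b, c, d, e, f}
Applying B1's transfer function to that OUT value gives IN[B1] (row B1 above).

Answer: {b, c, d, e, f}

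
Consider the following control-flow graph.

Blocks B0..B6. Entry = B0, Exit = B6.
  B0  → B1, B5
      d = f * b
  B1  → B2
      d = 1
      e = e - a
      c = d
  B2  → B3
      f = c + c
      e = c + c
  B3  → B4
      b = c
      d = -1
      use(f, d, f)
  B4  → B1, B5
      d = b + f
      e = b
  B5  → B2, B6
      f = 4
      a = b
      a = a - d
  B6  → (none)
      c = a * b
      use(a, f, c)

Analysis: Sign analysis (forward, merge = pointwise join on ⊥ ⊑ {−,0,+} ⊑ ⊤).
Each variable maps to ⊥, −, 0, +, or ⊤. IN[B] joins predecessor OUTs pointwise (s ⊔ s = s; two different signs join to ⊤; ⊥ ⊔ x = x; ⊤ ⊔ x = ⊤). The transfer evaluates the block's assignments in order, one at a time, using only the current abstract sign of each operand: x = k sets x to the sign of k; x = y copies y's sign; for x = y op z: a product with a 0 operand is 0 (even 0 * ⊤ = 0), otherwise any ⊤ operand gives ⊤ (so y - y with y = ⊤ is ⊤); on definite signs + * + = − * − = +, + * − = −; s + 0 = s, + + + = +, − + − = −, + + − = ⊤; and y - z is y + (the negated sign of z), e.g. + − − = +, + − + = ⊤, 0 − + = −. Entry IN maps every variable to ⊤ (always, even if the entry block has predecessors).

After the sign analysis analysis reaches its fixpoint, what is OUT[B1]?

Converged values:
  B0:  IN=(all ⊤)  OUT=(all ⊤)
  B1:  IN=(all ⊤)  OUT={c:+, d:+; rest ⊤}
  B2:  IN=(all ⊤)  OUT=(all ⊤)
  B3:  IN=(all ⊤)  OUT={d:-; rest ⊤}
  B4:  IN={d:-; rest ⊤}  OUT=(all ⊤)
  B5:  IN=(all ⊤)  OUT={f:+; rest ⊤}
  B6:  IN={f:+; rest ⊤}  OUT={f:+; rest ⊤}

Merge at B1: IN[B1] = OUT[B0] ⊔ OUT[B4] = {a: ⊤, b: ⊤, c: ⊤, d: ⊤, e: ⊤, f: ⊤}
Applying B1's transfer function to that IN value gives OUT[B1] (row B1 above).

Answer: {a: ⊤, b: ⊤, c: +, d: +, e: ⊤, f: ⊤}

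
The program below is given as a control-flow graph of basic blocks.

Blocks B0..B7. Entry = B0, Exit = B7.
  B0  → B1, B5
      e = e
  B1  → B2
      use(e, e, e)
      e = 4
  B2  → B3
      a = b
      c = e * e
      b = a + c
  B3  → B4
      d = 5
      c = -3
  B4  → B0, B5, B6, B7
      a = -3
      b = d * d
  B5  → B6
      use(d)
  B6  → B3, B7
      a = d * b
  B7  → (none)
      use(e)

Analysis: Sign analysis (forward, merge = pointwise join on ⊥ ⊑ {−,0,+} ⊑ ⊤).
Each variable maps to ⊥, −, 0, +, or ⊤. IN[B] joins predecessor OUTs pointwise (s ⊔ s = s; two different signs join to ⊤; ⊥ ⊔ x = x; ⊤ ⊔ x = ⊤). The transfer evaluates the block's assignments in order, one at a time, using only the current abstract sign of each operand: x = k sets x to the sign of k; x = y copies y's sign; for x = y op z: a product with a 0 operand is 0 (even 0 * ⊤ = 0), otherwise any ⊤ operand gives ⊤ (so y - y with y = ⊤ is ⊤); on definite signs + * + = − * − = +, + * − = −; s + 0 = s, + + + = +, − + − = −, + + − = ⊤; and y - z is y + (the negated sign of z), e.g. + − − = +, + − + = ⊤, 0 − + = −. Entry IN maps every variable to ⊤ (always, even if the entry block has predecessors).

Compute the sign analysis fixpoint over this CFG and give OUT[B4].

Answer: {a: -, b: +, c: -, d: +, e: ⊤, f: ⊤}

Derivation:
Per-block solution:
  B0:  IN=(all ⊤)  OUT=(all ⊤)
  B1:  IN=(all ⊤)  OUT={e:+; rest ⊤}
  B2:  IN={e:+; rest ⊤}  OUT={c:+, e:+; rest ⊤}
  B3:  IN=(all ⊤)  OUT={c:-, d:+; rest ⊤}
  B4:  IN={c:-, d:+; rest ⊤}  OUT={a:-, b:+, c:-, d:+; rest ⊤}
  B5:  IN=(all ⊤)  OUT=(all ⊤)
  B6:  IN=(all ⊤)  OUT=(all ⊤)
  B7:  IN=(all ⊤)  OUT=(all ⊤)

Merge at B4: IN[B4] = OUT[B3] = {a: ⊤, b: ⊤, c: -, d: +, e: ⊤, f: ⊤}
Applying B4's transfer function to that IN value gives OUT[B4] (row B4 above).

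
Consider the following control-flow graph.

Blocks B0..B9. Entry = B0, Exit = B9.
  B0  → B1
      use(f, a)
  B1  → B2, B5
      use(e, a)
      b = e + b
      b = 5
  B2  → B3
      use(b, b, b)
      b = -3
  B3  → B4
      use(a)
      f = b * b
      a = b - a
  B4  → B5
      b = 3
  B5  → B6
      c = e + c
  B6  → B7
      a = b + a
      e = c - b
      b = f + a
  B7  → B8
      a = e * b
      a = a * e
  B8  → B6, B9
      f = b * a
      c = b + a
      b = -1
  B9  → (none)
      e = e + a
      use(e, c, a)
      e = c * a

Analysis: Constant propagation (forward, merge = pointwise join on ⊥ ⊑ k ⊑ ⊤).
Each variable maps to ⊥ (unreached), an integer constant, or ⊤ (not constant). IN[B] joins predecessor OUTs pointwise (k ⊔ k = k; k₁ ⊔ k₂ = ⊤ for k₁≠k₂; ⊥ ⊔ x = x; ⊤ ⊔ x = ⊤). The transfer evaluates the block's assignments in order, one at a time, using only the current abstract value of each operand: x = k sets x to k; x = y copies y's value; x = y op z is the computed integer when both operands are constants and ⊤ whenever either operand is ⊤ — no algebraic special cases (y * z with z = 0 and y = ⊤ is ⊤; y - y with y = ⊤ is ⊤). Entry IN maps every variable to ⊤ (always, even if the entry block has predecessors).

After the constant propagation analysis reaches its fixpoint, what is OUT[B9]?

Answer: {a: ⊤, b: -1, c: ⊤, d: ⊤, e: ⊤, f: ⊤}

Working:
Converged values:
  B0:   IN=(all ⊤)   OUT=(all ⊤)
  B1:   IN=(all ⊤)   OUT={b:5; rest ⊤}
  B2:   IN={b:5; rest ⊤}   OUT={b:-3; rest ⊤}
  B3:   IN={b:-3; rest ⊤}   OUT={b:-3, f:9; rest ⊤}
  B4:   IN={b:-3, f:9; rest ⊤}   OUT={b:3, f:9; rest ⊤}
  B5:   IN=(all ⊤)   OUT=(all ⊤)
  B6:   IN=(all ⊤)   OUT=(all ⊤)
  B7:   IN=(all ⊤)   OUT=(all ⊤)
  B8:   IN=(all ⊤)   OUT={b:-1; rest ⊤}
  B9:   IN={b:-1; rest ⊤}   OUT={b:-1; rest ⊤}

Merge at B9: IN[B9] = OUT[B8] = {a: ⊤, b: -1, c: ⊤, d: ⊤, e: ⊤, f: ⊤}
Applying B9's transfer function to that IN value gives OUT[B9] (row B9 above).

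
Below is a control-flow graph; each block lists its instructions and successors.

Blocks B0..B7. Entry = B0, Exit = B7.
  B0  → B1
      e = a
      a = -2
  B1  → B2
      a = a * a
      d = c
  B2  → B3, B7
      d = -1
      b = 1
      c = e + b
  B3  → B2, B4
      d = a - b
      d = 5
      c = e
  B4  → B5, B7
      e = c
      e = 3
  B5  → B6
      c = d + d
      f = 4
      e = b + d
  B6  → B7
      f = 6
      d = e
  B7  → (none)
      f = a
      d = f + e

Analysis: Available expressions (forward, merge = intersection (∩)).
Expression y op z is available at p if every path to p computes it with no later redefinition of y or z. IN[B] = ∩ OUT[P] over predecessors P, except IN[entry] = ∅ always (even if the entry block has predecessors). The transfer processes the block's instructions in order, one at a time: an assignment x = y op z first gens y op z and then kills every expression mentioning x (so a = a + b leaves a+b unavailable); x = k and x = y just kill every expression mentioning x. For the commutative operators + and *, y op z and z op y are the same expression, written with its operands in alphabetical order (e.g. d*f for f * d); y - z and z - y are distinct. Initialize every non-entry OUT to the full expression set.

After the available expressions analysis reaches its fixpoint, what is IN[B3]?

Per-block solution:
  B0: | IN={} | OUT={}
  B1: | IN={} | OUT={}
  B2: | IN={} | OUT={b+e}
  B3: | IN={b+e} | OUT={a-b, b+e}
  B4: | IN={a-b, b+e} | OUT={a-b}
  B5: | IN={a-b} | OUT={a-b, b+d, d+d}
  B6: | IN={a-b, b+d, d+d} | OUT={a-b}
  B7: | IN={} | OUT={e+f}

Merge at B3: IN[B3] = OUT[B2] = {b+e}

Answer: {b+e}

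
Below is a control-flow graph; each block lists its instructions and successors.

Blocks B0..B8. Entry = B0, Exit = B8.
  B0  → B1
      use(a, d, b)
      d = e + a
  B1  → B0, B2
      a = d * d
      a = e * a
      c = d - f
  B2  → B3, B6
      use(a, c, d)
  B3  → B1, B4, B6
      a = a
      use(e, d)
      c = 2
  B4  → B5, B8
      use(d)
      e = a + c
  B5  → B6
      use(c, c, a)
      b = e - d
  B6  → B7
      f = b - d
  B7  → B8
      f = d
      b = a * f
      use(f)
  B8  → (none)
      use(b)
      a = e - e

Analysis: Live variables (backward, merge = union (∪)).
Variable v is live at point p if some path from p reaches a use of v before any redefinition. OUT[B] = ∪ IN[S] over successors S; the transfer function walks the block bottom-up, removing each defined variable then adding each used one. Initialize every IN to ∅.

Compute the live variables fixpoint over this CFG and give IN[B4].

Answer: {a, b, c, d}

Derivation:
Per-block solution:
  B0: | IN={a, b, d, e, f} | OUT={b, d, e, f}
  B1: | IN={b, d, e, f} | OUT={a, b, c, d, e, f}
  B2: | IN={a, b, c, d, e, f} | OUT={a, b, d, e, f}
  B3: | IN={a, b, d, e, f} | OUT={a, b, c, d, e, f}
  B4: | IN={a, b, c, d} | OUT={a, b, c, d, e}
  B5: | IN={a, c, d, e} | OUT={a, b, d, e}
  B6: | IN={a, b, d, e} | OUT={a, d, e}
  B7: | IN={a, d, e} | OUT={b, e}
  B8: | IN={b, e} | OUT={}

Merge at B4: OUT[B4] = IN[B5] ⊔ IN[B8] = {a, b, c, d, e}
Applying B4's transfer function to that OUT value gives IN[B4] (row B4 above).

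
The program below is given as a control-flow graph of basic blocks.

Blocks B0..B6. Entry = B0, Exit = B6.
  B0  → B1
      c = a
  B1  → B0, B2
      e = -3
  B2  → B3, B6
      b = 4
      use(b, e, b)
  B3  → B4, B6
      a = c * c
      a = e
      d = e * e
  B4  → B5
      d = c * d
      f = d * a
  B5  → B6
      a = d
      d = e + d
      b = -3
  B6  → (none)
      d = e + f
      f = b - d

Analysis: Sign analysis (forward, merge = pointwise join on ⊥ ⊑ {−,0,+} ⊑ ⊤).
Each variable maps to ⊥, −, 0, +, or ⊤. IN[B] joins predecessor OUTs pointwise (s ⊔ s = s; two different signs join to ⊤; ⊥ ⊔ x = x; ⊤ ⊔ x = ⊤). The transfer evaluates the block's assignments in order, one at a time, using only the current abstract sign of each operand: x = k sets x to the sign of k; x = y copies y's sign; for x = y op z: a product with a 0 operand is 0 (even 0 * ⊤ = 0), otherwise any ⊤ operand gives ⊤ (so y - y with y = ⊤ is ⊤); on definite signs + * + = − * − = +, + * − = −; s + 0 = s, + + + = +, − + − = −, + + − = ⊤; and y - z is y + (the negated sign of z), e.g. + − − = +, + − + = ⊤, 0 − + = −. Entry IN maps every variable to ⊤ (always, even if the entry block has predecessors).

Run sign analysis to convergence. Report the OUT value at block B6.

Answer: {a: ⊤, b: ⊤, c: ⊤, d: ⊤, e: -, f: ⊤}

Working:
Converged values:
  B0: | IN=(all ⊤) | OUT=(all ⊤)
  B1: | IN=(all ⊤) | OUT={e:-; rest ⊤}
  B2: | IN={e:-; rest ⊤} | OUT={b:+, e:-; rest ⊤}
  B3: | IN={b:+, e:-; rest ⊤} | OUT={a:-, b:+, d:+, e:-; rest ⊤}
  B4: | IN={a:-, b:+, d:+, e:-; rest ⊤} | OUT={a:-, b:+, e:-; rest ⊤}
  B5: | IN={a:-, b:+, e:-; rest ⊤} | OUT={b:-, e:-; rest ⊤}
  B6: | IN={e:-; rest ⊤} | OUT={e:-; rest ⊤}

Merge at B6: IN[B6] = OUT[B2] ⊔ OUT[B3] ⊔ OUT[B5] = {a: ⊤, b: ⊤, c: ⊤, d: ⊤, e: -, f: ⊤}
Applying B6's transfer function to that IN value gives OUT[B6] (row B6 above).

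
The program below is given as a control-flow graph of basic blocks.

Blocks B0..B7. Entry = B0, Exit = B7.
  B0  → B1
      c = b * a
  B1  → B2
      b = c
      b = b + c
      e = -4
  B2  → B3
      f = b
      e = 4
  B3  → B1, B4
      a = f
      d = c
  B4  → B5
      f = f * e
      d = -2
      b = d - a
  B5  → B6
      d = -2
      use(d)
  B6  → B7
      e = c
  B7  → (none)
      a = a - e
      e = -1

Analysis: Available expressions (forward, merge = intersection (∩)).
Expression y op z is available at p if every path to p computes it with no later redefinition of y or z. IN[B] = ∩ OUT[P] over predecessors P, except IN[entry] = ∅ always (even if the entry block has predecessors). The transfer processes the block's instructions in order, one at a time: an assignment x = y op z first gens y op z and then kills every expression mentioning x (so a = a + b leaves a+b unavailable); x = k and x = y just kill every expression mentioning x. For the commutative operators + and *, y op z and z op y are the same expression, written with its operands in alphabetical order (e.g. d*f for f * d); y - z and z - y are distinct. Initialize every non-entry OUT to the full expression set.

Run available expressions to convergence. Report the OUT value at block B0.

Answer: {a*b}

Working:
Per-block solution:
  B0:  IN={}  OUT={a*b}
  B1:  IN={}  OUT={}
  B2:  IN={}  OUT={}
  B3:  IN={}  OUT={}
  B4:  IN={}  OUT={d-a}
  B5:  IN={d-a}  OUT={}
  B6:  IN={}  OUT={}
  B7:  IN={}  OUT={}

B0 is the boundary node: IN[B0] = {}
Applying B0's transfer function to that IN value gives OUT[B0] (row B0 above).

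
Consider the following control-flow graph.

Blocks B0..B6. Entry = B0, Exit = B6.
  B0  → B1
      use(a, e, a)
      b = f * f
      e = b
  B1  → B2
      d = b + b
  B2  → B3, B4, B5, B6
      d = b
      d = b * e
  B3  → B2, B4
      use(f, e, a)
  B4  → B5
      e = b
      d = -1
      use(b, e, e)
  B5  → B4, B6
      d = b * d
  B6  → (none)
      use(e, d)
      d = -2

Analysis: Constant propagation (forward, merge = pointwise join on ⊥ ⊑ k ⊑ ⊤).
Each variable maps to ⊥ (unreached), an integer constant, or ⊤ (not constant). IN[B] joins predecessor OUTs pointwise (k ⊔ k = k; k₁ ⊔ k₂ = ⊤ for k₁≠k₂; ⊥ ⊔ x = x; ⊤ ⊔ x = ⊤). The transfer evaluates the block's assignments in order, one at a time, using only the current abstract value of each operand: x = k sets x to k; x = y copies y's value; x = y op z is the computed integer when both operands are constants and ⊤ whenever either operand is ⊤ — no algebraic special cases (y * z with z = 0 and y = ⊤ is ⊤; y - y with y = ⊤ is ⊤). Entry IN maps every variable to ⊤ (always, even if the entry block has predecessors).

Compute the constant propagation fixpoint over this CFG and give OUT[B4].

Answer: {a: ⊤, b: ⊤, c: ⊤, d: -1, e: ⊤, f: ⊤}

Trace:
Per-block solution:
  B0:   IN=(all ⊤)   OUT=(all ⊤)
  B1:   IN=(all ⊤)   OUT=(all ⊤)
  B2:   IN=(all ⊤)   OUT=(all ⊤)
  B3:   IN=(all ⊤)   OUT=(all ⊤)
  B4:   IN=(all ⊤)   OUT={d:-1; rest ⊤}
  B5:   IN=(all ⊤)   OUT=(all ⊤)
  B6:   IN=(all ⊤)   OUT={d:-2; rest ⊤}

Merge at B4: IN[B4] = OUT[B2] ⊔ OUT[B3] ⊔ OUT[B5] = {a: ⊤, b: ⊤, c: ⊤, d: ⊤, e: ⊤, f: ⊤}
Applying B4's transfer function to that IN value gives OUT[B4] (row B4 above).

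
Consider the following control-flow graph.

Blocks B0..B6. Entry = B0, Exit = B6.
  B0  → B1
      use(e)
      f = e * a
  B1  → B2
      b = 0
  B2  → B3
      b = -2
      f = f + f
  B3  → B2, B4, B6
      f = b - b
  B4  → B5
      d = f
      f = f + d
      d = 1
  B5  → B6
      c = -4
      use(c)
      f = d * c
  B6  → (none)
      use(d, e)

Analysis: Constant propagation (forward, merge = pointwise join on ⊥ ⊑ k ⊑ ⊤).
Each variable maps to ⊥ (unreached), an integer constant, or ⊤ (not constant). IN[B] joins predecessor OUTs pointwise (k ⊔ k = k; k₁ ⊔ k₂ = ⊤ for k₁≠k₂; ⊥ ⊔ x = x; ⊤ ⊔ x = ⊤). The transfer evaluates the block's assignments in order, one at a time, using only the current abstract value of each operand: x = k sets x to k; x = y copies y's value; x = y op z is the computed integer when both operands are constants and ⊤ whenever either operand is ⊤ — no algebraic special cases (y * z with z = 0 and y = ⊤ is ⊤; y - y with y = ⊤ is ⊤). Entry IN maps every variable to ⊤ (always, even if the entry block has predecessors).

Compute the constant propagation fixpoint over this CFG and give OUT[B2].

Answer: {a: ⊤, b: -2, c: ⊤, d: ⊤, e: ⊤, f: ⊤}

Trace:
Per-block solution:
  B0:  IN=(all ⊤)  OUT=(all ⊤)
  B1:  IN=(all ⊤)  OUT={b:0; rest ⊤}
  B2:  IN=(all ⊤)  OUT={b:-2; rest ⊤}
  B3:  IN={b:-2; rest ⊤}  OUT={b:-2, f:0; rest ⊤}
  B4:  IN={b:-2, f:0; rest ⊤}  OUT={b:-2, d:1, f:0; rest ⊤}
  B5:  IN={b:-2, d:1, f:0; rest ⊤}  OUT={b:-2, c:-4, d:1, f:-4; rest ⊤}
  B6:  IN={b:-2; rest ⊤}  OUT={b:-2; rest ⊤}

Merge at B2: IN[B2] = OUT[B1] ⊔ OUT[B3] = {a: ⊤, b: ⊤, c: ⊤, d: ⊤, e: ⊤, f: ⊤}
Applying B2's transfer function to that IN value gives OUT[B2] (row B2 above).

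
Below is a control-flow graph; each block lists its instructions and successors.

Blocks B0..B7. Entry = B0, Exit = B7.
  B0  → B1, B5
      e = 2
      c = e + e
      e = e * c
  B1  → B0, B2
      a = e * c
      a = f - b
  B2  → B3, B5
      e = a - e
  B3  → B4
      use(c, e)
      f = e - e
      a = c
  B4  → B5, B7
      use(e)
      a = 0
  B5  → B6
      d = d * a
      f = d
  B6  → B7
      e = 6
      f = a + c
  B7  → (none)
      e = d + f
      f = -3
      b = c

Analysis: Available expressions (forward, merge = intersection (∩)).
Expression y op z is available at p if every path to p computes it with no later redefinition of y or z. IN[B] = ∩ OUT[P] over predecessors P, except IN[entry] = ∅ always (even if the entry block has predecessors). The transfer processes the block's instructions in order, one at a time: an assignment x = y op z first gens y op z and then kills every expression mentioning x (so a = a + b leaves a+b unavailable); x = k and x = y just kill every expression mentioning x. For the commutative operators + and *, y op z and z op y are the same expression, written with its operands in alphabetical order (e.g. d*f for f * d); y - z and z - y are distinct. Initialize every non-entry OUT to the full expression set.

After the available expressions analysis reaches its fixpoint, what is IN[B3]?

Answer: {f-b}

Derivation:
Converged values:
  B0:   IN={}   OUT={}
  B1:   IN={}   OUT={c*e, f-b}
  B2:   IN={c*e, f-b}   OUT={f-b}
  B3:   IN={f-b}   OUT={e-e}
  B4:   IN={e-e}   OUT={e-e}
  B5:   IN={}   OUT={}
  B6:   IN={}   OUT={a+c}
  B7:   IN={}   OUT={}

Merge at B3: IN[B3] = OUT[B2] = {f-b}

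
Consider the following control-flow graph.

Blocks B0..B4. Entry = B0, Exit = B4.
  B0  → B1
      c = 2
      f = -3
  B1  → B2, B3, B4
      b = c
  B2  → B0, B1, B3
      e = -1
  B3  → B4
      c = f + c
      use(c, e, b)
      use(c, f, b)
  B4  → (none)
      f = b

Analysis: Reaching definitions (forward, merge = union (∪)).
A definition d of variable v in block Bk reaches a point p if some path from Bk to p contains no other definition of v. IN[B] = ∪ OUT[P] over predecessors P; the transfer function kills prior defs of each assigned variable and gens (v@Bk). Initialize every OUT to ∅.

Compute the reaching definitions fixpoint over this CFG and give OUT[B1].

Fixpoint table:
  B0:   IN={b@B1, c@B0, e@B2, f@B0}   OUT={b@B1, c@B0, e@B2, f@B0}
  B1:   IN={b@B1, c@B0, e@B2, f@B0}   OUT={b@B1, c@B0, e@B2, f@B0}
  B2:   IN={b@B1, c@B0, e@B2, f@B0}   OUT={b@B1, c@B0, e@B2, f@B0}
  B3:   IN={b@B1, c@B0, e@B2, f@B0}   OUT={b@B1, c@B3, e@B2, f@B0}
  B4:   IN={b@B1, c@B0, c@B3, e@B2, f@B0}   OUT={b@B1, c@B0, c@B3, e@B2, f@B4}

Merge at B1: IN[B1] = OUT[B0] ⊔ OUT[B2] = {b@B1, c@B0, e@B2, f@B0}
Applying B1's transfer function to that IN value gives OUT[B1] (row B1 above).

Answer: {b@B1, c@B0, e@B2, f@B0}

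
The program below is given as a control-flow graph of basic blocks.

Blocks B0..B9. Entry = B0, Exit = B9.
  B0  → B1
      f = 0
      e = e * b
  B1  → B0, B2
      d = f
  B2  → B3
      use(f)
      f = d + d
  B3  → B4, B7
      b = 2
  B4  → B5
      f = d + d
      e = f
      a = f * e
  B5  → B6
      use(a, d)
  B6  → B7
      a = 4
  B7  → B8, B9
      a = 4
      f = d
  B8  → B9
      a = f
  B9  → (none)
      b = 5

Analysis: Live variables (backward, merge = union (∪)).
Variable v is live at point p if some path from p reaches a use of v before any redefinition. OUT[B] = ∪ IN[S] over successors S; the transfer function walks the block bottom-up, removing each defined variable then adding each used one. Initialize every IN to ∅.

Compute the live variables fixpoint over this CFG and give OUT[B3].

Fixpoint table:
  B0:   IN={b, e}   OUT={b, e, f}
  B1:   IN={b, e, f}   OUT={b, d, e, f}
  B2:   IN={d, f}   OUT={d}
  B3:   IN={d}   OUT={d}
  B4:   IN={d}   OUT={a, d}
  B5:   IN={a, d}   OUT={d}
  B6:   IN={d}   OUT={d}
  B7:   IN={d}   OUT={f}
  B8:   IN={f}   OUT={}
  B9:   IN={}   OUT={}

Merge at B3: OUT[B3] = IN[B4] ⊔ IN[B7] = {d}

Answer: {d}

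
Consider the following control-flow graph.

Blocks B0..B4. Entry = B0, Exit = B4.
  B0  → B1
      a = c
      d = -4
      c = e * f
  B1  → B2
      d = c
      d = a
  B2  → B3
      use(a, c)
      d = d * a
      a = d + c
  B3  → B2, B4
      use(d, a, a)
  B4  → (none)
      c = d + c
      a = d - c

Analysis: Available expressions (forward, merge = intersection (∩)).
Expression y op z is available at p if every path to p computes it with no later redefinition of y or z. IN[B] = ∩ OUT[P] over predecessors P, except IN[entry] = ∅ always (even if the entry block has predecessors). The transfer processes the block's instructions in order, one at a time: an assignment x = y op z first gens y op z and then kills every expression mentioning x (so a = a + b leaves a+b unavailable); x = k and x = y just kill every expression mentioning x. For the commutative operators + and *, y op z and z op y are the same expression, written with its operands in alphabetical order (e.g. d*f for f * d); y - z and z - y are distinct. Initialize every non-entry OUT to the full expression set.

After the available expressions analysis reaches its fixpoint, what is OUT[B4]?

Converged values:
  B0: | IN={} | OUT={e*f}
  B1: | IN={e*f} | OUT={e*f}
  B2: | IN={e*f} | OUT={c+d, e*f}
  B3: | IN={c+d, e*f} | OUT={c+d, e*f}
  B4: | IN={c+d, e*f} | OUT={d-c, e*f}

Merge at B4: IN[B4] = OUT[B3] = {c+d, e*f}
Applying B4's transfer function to that IN value gives OUT[B4] (row B4 above).

Answer: {d-c, e*f}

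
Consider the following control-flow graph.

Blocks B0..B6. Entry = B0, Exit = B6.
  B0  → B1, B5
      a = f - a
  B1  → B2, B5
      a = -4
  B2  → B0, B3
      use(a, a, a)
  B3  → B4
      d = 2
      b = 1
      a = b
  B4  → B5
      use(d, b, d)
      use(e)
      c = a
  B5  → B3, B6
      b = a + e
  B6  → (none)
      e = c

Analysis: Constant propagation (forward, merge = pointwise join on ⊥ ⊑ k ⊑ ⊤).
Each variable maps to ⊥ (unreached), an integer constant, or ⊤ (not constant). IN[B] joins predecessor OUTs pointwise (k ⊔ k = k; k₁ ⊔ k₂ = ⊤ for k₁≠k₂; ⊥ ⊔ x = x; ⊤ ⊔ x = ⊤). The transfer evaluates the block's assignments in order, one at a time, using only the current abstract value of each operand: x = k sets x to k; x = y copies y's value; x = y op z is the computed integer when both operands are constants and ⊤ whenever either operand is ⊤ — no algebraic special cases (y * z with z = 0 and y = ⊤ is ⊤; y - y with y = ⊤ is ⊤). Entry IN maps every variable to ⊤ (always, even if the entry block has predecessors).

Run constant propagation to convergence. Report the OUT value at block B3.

Answer: {a: 1, b: 1, c: ⊤, d: 2, e: ⊤, f: ⊤}

Trace:
Fixpoint table:
  B0: | IN=(all ⊤) | OUT=(all ⊤)
  B1: | IN=(all ⊤) | OUT={a:-4; rest ⊤}
  B2: | IN={a:-4; rest ⊤} | OUT={a:-4; rest ⊤}
  B3: | IN=(all ⊤) | OUT={a:1, b:1, d:2; rest ⊤}
  B4: | IN={a:1, b:1, d:2; rest ⊤} | OUT={a:1, b:1, c:1, d:2; rest ⊤}
  B5: | IN=(all ⊤) | OUT=(all ⊤)
  B6: | IN=(all ⊤) | OUT=(all ⊤)

Merge at B3: IN[B3] = OUT[B2] ⊔ OUT[B5] = {a: ⊤, b: ⊤, c: ⊤, d: ⊤, e: ⊤, f: ⊤}
Applying B3's transfer function to that IN value gives OUT[B3] (row B3 above).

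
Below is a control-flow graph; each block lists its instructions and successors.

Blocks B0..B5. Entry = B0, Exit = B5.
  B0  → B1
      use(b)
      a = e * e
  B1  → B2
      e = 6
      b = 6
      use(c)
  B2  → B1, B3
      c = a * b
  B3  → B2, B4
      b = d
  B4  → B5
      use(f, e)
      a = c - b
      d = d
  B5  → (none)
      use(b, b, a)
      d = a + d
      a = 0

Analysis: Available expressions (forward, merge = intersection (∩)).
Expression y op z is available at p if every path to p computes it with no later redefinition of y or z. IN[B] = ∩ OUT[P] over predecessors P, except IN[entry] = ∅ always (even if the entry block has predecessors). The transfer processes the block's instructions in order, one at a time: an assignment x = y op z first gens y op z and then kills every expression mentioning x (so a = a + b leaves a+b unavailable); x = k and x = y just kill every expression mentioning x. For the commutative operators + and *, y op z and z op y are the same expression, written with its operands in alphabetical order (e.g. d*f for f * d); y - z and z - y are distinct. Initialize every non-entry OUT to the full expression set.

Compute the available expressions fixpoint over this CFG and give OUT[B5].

Per-block solution:
  B0:  IN={}  OUT={e*e}
  B1:  IN={}  OUT={}
  B2:  IN={}  OUT={a*b}
  B3:  IN={a*b}  OUT={}
  B4:  IN={}  OUT={c-b}
  B5:  IN={c-b}  OUT={c-b}

Merge at B5: IN[B5] = OUT[B4] = {c-b}
Applying B5's transfer function to that IN value gives OUT[B5] (row B5 above).

Answer: {c-b}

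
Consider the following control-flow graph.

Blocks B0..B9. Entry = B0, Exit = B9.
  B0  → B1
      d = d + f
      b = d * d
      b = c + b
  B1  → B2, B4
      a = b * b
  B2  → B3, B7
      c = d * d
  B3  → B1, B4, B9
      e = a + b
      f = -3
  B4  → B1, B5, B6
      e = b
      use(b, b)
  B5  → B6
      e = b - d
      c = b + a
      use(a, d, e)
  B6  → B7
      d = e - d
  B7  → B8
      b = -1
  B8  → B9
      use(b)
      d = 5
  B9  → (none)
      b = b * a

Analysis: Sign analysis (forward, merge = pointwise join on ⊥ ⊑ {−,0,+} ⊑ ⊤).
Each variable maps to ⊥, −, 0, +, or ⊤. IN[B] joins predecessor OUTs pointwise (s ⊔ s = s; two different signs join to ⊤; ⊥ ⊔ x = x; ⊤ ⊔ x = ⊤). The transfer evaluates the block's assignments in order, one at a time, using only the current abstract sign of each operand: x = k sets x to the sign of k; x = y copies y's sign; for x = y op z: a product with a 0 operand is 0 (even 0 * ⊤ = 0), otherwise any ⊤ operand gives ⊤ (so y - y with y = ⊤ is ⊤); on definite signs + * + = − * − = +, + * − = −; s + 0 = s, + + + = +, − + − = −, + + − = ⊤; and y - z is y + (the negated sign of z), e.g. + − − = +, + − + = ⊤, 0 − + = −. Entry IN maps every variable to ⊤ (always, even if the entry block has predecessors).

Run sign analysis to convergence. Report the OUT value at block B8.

Answer: {a: ⊤, b: -, c: ⊤, d: +, e: ⊤, f: ⊤}

Trace:
Converged values:
  B0:   IN=(all ⊤)   OUT=(all ⊤)
  B1:   IN=(all ⊤)   OUT=(all ⊤)
  B2:   IN=(all ⊤)   OUT=(all ⊤)
  B3:   IN=(all ⊤)   OUT={f:-; rest ⊤}
  B4:   IN=(all ⊤)   OUT=(all ⊤)
  B5:   IN=(all ⊤)   OUT=(all ⊤)
  B6:   IN=(all ⊤)   OUT=(all ⊤)
  B7:   IN=(all ⊤)   OUT={b:-; rest ⊤}
  B8:   IN={b:-; rest ⊤}   OUT={b:-, d:+; rest ⊤}
  B9:   IN=(all ⊤)   OUT=(all ⊤)

Merge at B8: IN[B8] = OUT[B7] = {a: ⊤, b: -, c: ⊤, d: ⊤, e: ⊤, f: ⊤}
Applying B8's transfer function to that IN value gives OUT[B8] (row B8 above).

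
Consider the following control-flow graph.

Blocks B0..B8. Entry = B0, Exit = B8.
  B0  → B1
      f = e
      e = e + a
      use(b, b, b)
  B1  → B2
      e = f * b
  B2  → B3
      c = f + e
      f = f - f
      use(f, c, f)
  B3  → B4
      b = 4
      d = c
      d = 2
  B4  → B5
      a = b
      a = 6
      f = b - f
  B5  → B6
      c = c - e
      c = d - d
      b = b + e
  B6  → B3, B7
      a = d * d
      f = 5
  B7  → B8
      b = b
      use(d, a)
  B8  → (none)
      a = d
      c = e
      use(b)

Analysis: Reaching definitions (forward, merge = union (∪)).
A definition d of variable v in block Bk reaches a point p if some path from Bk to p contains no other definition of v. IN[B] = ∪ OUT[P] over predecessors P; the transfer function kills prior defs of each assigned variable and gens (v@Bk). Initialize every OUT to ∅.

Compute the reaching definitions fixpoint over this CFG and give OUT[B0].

Fixpoint table:
  B0:  IN={}  OUT={e@B0, f@B0}
  B1:  IN={e@B0, f@B0}  OUT={e@B1, f@B0}
  B2:  IN={e@B1, f@B0}  OUT={c@B2, e@B1, f@B2}
  B3:  IN={a@B6, b@B5, c@B2, c@B5, d@B3, e@B1, f@B2, f@B6}  OUT={a@B6, b@B3, c@B2, c@B5, d@B3, e@B1, f@B2, f@B6}
  B4:  IN={a@B6, b@B3, c@B2, c@B5, d@B3, e@B1, f@B2, f@B6}  OUT={a@B4, b@B3, c@B2, c@B5, d@B3, e@B1, f@B4}
  B5:  IN={a@B4, b@B3, c@B2, c@B5, d@B3, e@B1, f@B4}  OUT={a@B4, b@B5, c@B5, d@B3, e@B1, f@B4}
  B6:  IN={a@B4, b@B5, c@B5, d@B3, e@B1, f@B4}  OUT={a@B6, b@B5, c@B5, d@B3, e@B1, f@B6}
  B7:  IN={a@B6, b@B5, c@B5, d@B3, e@B1, f@B6}  OUT={a@B6, b@B7, c@B5, d@B3, e@B1, f@B6}
  B8:  IN={a@B6, b@B7, c@B5, d@B3, e@B1, f@B6}  OUT={a@B8, b@B7, c@B8, d@B3, e@B1, f@B6}

B0 is the boundary node: IN[B0] = {}
Applying B0's transfer function to that IN value gives OUT[B0] (row B0 above).

Answer: {e@B0, f@B0}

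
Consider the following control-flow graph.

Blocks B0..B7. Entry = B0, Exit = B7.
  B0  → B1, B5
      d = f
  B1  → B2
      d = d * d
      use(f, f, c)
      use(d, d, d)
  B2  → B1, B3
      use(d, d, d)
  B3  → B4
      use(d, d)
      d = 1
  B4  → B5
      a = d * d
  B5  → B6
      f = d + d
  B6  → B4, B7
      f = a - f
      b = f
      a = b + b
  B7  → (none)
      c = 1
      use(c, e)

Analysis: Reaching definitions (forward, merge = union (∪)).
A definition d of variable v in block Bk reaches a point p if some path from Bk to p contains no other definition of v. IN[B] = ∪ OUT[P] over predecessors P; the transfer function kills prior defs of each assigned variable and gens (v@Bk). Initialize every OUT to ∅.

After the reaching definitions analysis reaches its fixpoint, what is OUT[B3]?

Answer: {d@B3}

Derivation:
Fixpoint table:
  B0:   IN={}   OUT={d@B0}
  B1:   IN={d@B0, d@B1}   OUT={d@B1}
  B2:   IN={d@B1}   OUT={d@B1}
  B3:   IN={d@B1}   OUT={d@B3}
  B4:   IN={a@B6, b@B6, d@B0, d@B3, f@B6}   OUT={a@B4, b@B6, d@B0, d@B3, f@B6}
  B5:   IN={a@B4, b@B6, d@B0, d@B3, f@B6}   OUT={a@B4, b@B6, d@B0, d@B3, f@B5}
  B6:   IN={a@B4, b@B6, d@B0, d@B3, f@B5}   OUT={a@B6, b@B6, d@B0, d@B3, f@B6}
  B7:   IN={a@B6, b@B6, d@B0, d@B3, f@B6}   OUT={a@B6, b@B6, c@B7, d@B0, d@B3, f@B6}

Merge at B3: IN[B3] = OUT[B2] = {d@B1}
Applying B3's transfer function to that IN value gives OUT[B3] (row B3 above).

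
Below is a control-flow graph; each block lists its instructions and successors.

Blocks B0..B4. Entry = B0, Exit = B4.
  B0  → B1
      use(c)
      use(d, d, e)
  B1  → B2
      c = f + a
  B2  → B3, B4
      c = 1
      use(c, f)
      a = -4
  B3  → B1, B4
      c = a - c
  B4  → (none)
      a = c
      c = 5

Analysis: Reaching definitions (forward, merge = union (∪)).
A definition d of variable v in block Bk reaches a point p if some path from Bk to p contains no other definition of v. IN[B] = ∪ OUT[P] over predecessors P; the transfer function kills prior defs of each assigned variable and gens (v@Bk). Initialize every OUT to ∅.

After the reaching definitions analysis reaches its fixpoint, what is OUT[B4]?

Per-block solution:
  B0:   IN={}   OUT={}
  B1:   IN={a@B2, c@B3}   OUT={a@B2, c@B1}
  B2:   IN={a@B2, c@B1}   OUT={a@B2, c@B2}
  B3:   IN={a@B2, c@B2}   OUT={a@B2, c@B3}
  B4:   IN={a@B2, c@B2, c@B3}   OUT={a@B4, c@B4}

Merge at B4: IN[B4] = OUT[B2] ⊔ OUT[B3] = {a@B2, c@B2, c@B3}
Applying B4's transfer function to that IN value gives OUT[B4] (row B4 above).

Answer: {a@B4, c@B4}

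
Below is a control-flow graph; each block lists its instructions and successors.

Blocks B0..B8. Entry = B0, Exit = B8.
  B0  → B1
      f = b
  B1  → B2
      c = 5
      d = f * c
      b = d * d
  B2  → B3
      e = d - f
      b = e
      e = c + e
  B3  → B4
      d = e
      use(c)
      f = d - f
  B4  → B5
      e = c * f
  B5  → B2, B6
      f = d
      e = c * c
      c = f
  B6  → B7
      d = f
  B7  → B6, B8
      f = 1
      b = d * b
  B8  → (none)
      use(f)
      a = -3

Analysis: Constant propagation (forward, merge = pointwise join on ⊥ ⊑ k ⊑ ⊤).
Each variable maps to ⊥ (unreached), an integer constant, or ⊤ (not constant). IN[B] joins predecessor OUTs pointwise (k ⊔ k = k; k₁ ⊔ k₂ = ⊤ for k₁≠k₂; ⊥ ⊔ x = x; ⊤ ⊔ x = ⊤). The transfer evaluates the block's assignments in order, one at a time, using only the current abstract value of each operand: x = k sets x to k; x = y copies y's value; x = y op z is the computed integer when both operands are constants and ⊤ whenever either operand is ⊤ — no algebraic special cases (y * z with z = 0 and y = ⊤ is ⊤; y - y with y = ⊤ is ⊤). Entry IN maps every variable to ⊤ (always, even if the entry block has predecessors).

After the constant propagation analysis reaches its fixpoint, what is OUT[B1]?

Fixpoint table:
  B0:   IN=(all ⊤)   OUT=(all ⊤)
  B1:   IN=(all ⊤)   OUT={c:5; rest ⊤}
  B2:   IN=(all ⊤)   OUT=(all ⊤)
  B3:   IN=(all ⊤)   OUT=(all ⊤)
  B4:   IN=(all ⊤)   OUT=(all ⊤)
  B5:   IN=(all ⊤)   OUT=(all ⊤)
  B6:   IN=(all ⊤)   OUT=(all ⊤)
  B7:   IN=(all ⊤)   OUT={f:1; rest ⊤}
  B8:   IN={f:1; rest ⊤}   OUT={a:-3, f:1; rest ⊤}

Merge at B1: IN[B1] = OUT[B0] = {a: ⊤, b: ⊤, c: ⊤, d: ⊤, e: ⊤, f: ⊤}
Applying B1's transfer function to that IN value gives OUT[B1] (row B1 above).

Answer: {a: ⊤, b: ⊤, c: 5, d: ⊤, e: ⊤, f: ⊤}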